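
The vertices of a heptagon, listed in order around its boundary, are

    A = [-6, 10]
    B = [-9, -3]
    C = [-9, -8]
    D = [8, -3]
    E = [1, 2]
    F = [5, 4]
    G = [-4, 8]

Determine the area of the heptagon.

160.5

Apply Gauss's area formula: 2A = Σ (x_i·y_{i+1} − x_{i+1}·y_i), indices taken mod 7.
Σ = (108) + (45) + (91) + (19) + (-6) + (56) + (8) = 321
Area = |Σ|/2 = 160.5.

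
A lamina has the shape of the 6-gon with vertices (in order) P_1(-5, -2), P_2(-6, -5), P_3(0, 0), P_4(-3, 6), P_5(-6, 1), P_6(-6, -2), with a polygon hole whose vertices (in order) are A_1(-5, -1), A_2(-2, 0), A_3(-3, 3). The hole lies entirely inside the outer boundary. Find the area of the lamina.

Outer boundary:
Cross-terms: 13, 0, 0, 33, 18, 2  ⇒  Σ = 66
Area = |Σ|/2 = 33.
Hole:
Apply Gauss's area formula: 2A = Σ (x_i·y_{i+1} − x_{i+1}·y_i), indices taken mod 3.
A_1→A_2: (-5)(0) − (-2)(-1) = -2
A_2→A_3: (-2)(3) − (-3)(0) = -6
A_3→A_1: (-3)(-1) − (-5)(3) = 18
Σ = 10
Area = |Σ|/2 = 5.
Net area = 33 − 5 = 28.

28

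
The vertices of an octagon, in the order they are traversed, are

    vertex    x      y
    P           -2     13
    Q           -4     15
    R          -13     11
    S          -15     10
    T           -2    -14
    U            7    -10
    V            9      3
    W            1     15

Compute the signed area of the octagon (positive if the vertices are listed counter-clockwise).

421

Σ = (22) + (151) + (35) + (230) + (118) + (111) + (132) + (43) = 842
Signed area = Σ/2 = 421 (positive ⇒ counter-clockwise traversal).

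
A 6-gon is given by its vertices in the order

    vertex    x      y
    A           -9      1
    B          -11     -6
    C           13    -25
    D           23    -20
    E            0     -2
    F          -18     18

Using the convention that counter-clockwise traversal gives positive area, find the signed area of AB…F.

Σ = (65) + (353) + (315) + (-46) + (-36) + (144) = 795
Signed area = Σ/2 = 397.5 (positive ⇒ counter-clockwise traversal).

397.5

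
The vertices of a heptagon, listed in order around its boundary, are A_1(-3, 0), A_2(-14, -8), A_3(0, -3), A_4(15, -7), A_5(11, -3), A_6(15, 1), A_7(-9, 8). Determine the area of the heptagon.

176

A_1→A_2: (-3)(-8) − (-14)(0) = 24
A_2→A_3: (-14)(-3) − (0)(-8) = 42
A_3→A_4: (0)(-7) − (15)(-3) = 45
A_4→A_5: (15)(-3) − (11)(-7) = 32
A_5→A_6: (11)(1) − (15)(-3) = 56
A_6→A_7: (15)(8) − (-9)(1) = 129
A_7→A_1: (-9)(0) − (-3)(8) = 24
Σ = 352
Area = |Σ|/2 = 176.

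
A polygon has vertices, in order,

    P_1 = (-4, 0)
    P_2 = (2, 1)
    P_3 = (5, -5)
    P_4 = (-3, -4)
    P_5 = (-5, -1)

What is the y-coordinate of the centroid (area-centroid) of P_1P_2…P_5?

Apply the surveyor's formula. First the cross-terms c_i = x_i·y_{i+1} − x_{i+1}·y_i:
  -4, -15, -35, -17, -4  ⇒  2A = -75, A = -37.5.
Then Σ (y_i + y_{i+1})·c_i = 460, so ȳ = 460 / (6·(-37.5)) = -92/45.

-92/45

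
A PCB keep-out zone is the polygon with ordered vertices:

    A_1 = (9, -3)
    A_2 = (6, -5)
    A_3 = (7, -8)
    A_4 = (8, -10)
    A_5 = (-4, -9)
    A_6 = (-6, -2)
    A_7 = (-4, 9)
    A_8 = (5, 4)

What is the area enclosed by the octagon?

Apply Gauss's area formula: 2A = Σ (x_i·y_{i+1} − x_{i+1}·y_i), indices taken mod 8.
A_1→A_2: (9)(-5) − (6)(-3) = -27
A_2→A_3: (6)(-8) − (7)(-5) = -13
A_3→A_4: (7)(-10) − (8)(-8) = -6
A_4→A_5: (8)(-9) − (-4)(-10) = -112
A_5→A_6: (-4)(-2) − (-6)(-9) = -46
A_6→A_7: (-6)(9) − (-4)(-2) = -62
A_7→A_8: (-4)(4) − (5)(9) = -61
A_8→A_1: (5)(-3) − (9)(4) = -51
Σ = -378
Area = |Σ|/2 = 189.

189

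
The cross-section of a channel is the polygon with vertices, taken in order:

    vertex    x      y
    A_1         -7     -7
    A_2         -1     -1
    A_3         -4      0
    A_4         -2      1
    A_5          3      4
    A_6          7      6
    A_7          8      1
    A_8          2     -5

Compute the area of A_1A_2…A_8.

Apply the shoelace formula: 2A = Σ (x_i·y_{i+1} − x_{i+1}·y_i), indices taken mod 8.
Σ = (0) + (-4) + (-4) + (-11) + (-10) + (-41) + (-42) + (-49) = -161
Area = |Σ|/2 = 80.5.

80.5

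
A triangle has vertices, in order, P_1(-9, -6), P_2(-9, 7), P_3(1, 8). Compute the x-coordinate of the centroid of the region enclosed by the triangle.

-17/3

Apply the surveyor's formula. First the cross-terms c_i = x_i·y_{i+1} − x_{i+1}·y_i:
  -117, -79, 66  ⇒  2A = -130, A = -65.
Then Σ (x_i + x_{i+1})·c_i = 2210, so x̄ = 2210 / (6·(-65)) = -17/3.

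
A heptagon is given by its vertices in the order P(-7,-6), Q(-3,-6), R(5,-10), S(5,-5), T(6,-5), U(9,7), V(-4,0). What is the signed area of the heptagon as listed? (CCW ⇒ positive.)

Σ = (24) + (60) + (25) + (5) + (87) + (28) + (24) = 253
Signed area = Σ/2 = 126.5 (positive ⇒ counter-clockwise traversal).

126.5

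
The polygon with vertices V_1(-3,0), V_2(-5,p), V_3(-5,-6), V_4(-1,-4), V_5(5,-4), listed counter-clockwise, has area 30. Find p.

2

The doubled signed area Σ (x_i y_{i+1} − x_{i+1} y_i) is linear in p.
With p=0 it equals 56; the coefficient of p is 2 (from the two edges through V_2).
So 2·p + 56 = 2·30 = 60 ⇒ p = 2.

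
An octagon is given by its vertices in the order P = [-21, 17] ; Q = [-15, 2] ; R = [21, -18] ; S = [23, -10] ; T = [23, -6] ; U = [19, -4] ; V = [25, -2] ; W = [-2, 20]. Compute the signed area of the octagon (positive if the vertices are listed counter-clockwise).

Cross-terms: 213, 228, 204, 92, 22, 62, 496, 386  ⇒  Σ = 1703
Signed area = Σ/2 = 851.5 (positive ⇒ counter-clockwise traversal).

851.5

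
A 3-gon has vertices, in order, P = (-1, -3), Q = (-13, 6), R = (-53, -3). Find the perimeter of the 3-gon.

108

|PQ| = √((-12)² + (9)²) = √225 = 15
|QR| = √((-40)² + (-9)²) = √1681 = 41
|RP| = √((52)² + (0)²) = √2704 = 52
Perimeter = 15 + 41 + 52 = 108.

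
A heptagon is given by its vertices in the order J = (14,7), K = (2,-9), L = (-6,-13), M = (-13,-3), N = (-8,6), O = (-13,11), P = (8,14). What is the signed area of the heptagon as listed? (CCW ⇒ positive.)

-446.5

J→K: (14)(-9) − (2)(7) = -140
K→L: (2)(-13) − (-6)(-9) = -80
L→M: (-6)(-3) − (-13)(-13) = -151
M→N: (-13)(6) − (-8)(-3) = -102
N→O: (-8)(11) − (-13)(6) = -10
O→P: (-13)(14) − (8)(11) = -270
P→J: (8)(7) − (14)(14) = -140
Σ = -893
Signed area = Σ/2 = -446.5 (negative ⇒ clockwise traversal).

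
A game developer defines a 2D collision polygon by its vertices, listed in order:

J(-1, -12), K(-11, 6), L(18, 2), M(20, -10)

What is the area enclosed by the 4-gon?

Apply the surveyor's formula: 2A = Σ (x_i·y_{i+1} − x_{i+1}·y_i), indices taken mod 4.
J→K: (-1)(6) − (-11)(-12) = -138
K→L: (-11)(2) − (18)(6) = -130
L→M: (18)(-10) − (20)(2) = -220
M→J: (20)(-12) − (-1)(-10) = -250
Σ = -738
Area = |Σ|/2 = 369.

369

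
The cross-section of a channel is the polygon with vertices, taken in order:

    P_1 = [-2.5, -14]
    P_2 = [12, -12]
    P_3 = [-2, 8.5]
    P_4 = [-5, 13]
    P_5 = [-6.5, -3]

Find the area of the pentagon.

237.75

Apply the shoelace (surveyor's) formula: 2A = Σ (x_i·y_{i+1} − x_{i+1}·y_i), indices taken mod 5.
Σ = (198) + (78) + (16.5) + (99.5) + (83.5) = 475.5
Area = |Σ|/2 = 237.75.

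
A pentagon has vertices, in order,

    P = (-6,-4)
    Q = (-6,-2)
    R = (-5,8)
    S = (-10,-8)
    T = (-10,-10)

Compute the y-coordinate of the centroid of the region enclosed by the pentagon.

Apply the shoelace formula. First the cross-terms c_i = x_i·y_{i+1} − x_{i+1}·y_i:
  -12, -58, 120, 20, -20  ⇒  2A = 50, A = 25.
Then Σ (y_i + y_{i+1})·c_i = -356, so ȳ = -356 / (6·25) = -178/75.

-178/75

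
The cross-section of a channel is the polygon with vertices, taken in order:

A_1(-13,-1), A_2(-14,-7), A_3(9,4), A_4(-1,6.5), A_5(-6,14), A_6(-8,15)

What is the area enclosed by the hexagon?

198.25

Apply the shoelace (surveyor's) formula: 2A = Σ (x_i·y_{i+1} − x_{i+1}·y_i), indices taken mod 6.
Cross-terms: 77, 7, 62.5, 25, 22, 203  ⇒  Σ = 396.5
Area = |Σ|/2 = 198.25.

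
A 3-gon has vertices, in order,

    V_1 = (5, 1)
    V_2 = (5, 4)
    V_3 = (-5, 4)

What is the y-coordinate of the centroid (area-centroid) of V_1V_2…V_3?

3

Apply Gauss's area formula. First the cross-terms c_i = x_i·y_{i+1} − x_{i+1}·y_i:
  15, 40, -25  ⇒  2A = 30, A = 15.
Then Σ (y_i + y_{i+1})·c_i = 270, so ȳ = 270 / (6·15) = 3.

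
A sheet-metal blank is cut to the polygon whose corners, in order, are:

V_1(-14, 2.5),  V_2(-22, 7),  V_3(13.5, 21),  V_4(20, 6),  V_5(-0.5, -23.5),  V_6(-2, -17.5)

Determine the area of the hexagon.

Σ = (-43) + (-556.5) + (-339) + (-467) + (-38.25) + (-250) = -1693.75
Area = |Σ|/2 = 846.875.

846.875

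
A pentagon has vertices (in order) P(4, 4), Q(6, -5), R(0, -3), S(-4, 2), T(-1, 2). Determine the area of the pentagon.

Σ = (-44) + (-18) + (-12) + (-6) + (-12) = -92
Area = |Σ|/2 = 46.

46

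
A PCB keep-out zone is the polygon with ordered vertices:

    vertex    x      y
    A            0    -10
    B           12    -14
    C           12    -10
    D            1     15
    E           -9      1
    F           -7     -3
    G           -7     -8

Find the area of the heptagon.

316.5

Apply the shoelace formula: 2A = Σ (x_i·y_{i+1} − x_{i+1}·y_i), indices taken mod 7.
Σ = (120) + (48) + (190) + (136) + (34) + (35) + (70) = 633
Area = |Σ|/2 = 316.5.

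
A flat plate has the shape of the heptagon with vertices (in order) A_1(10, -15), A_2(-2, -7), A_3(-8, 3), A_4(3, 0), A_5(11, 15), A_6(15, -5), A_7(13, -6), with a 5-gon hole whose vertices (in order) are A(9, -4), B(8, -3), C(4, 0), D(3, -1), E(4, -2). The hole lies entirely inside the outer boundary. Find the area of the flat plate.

Outer boundary:
Apply the surveyor's formula: 2A = Σ (x_i·y_{i+1} − x_{i+1}·y_i), indices taken mod 7.
A_1→A_2: (10)(-7) − (-2)(-15) = -100
A_2→A_3: (-2)(3) − (-8)(-7) = -62
A_3→A_4: (-8)(0) − (3)(3) = -9
A_4→A_5: (3)(15) − (11)(0) = 45
A_5→A_6: (11)(-5) − (15)(15) = -280
A_6→A_7: (15)(-6) − (13)(-5) = -25
A_7→A_1: (13)(-15) − (10)(-6) = -135
Σ = -566
Area = |Σ|/2 = 283.
Hole:
Apply the surveyor's formula: 2A = Σ (x_i·y_{i+1} − x_{i+1}·y_i), indices taken mod 5.
Cross-terms: 5, 12, -4, -2, 2  ⇒  Σ = 13
Area = |Σ|/2 = 6.5.
Net area = 283 − 6.5 = 276.5.

276.5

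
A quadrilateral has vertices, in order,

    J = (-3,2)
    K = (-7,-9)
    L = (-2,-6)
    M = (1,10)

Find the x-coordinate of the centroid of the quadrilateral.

-676/249

Apply Gauss's area formula. First the cross-terms c_i = x_i·y_{i+1} − x_{i+1}·y_i:
  41, 24, -14, 32  ⇒  2A = 83, A = 41.5.
Then Σ (x_i + x_{i+1})·c_i = -676, so x̄ = -676 / (6·41.5) = -676/249.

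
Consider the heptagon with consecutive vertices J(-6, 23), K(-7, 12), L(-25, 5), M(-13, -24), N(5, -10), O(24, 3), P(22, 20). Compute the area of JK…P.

1282

Apply the shoelace (surveyor's) formula: 2A = Σ (x_i·y_{i+1} − x_{i+1}·y_i), indices taken mod 7.
J→K: (-6)(12) − (-7)(23) = 89
K→L: (-7)(5) − (-25)(12) = 265
L→M: (-25)(-24) − (-13)(5) = 665
M→N: (-13)(-10) − (5)(-24) = 250
N→O: (5)(3) − (24)(-10) = 255
O→P: (24)(20) − (22)(3) = 414
P→J: (22)(23) − (-6)(20) = 626
Σ = 2564
Area = |Σ|/2 = 1282.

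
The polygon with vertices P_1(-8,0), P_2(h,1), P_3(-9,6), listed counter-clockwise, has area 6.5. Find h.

Write out the shoelace sum; only the two edges meeting at P_2 involve h:
2·Area = [((-8)·1 − h·0) + (h·6 − (-9)·1)] + 48
       = 6·h + 49 = 13
⇒ h = -6.

-6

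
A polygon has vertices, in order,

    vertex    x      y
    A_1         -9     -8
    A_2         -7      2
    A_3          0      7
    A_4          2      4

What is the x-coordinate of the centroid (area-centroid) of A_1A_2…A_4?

-151/39

Apply Gauss's area formula. First the cross-terms c_i = x_i·y_{i+1} − x_{i+1}·y_i:
  -74, -49, -14, 20  ⇒  2A = -117, A = -58.5.
Then Σ (x_i + x_{i+1})·c_i = 1359, so x̄ = 1359 / (6·(-58.5)) = -151/39.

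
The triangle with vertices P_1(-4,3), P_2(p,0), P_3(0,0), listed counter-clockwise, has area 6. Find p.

-4

The doubled signed area Σ (x_i y_{i+1} − x_{i+1} y_i) is linear in p.
With p=0 it equals 0; the coefficient of p is -3 (from the two edges through P_2).
So -3·p + 0 = 2·6 = 12 ⇒ p = -4.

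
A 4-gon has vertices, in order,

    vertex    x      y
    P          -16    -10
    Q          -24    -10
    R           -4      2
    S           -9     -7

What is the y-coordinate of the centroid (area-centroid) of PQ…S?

-17/3

Apply the shoelace formula. First the cross-terms c_i = x_i·y_{i+1} − x_{i+1}·y_i:
  -80, -88, 46, -22  ⇒  2A = -144, A = -72.
Then Σ (y_i + y_{i+1})·c_i = 2448, so ȳ = 2448 / (6·(-72)) = -17/3.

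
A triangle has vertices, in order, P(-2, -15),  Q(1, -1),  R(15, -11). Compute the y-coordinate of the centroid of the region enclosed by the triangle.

-9

Apply the surveyor's formula. First the cross-terms c_i = x_i·y_{i+1} − x_{i+1}·y_i:
  17, 4, -247  ⇒  2A = -226, A = -113.
Then Σ (y_i + y_{i+1})·c_i = 6102, so ȳ = 6102 / (6·(-113)) = -9.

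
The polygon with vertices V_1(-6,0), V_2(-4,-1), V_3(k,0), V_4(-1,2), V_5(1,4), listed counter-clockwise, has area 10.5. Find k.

Write out the shoelace sum; only the two edges meeting at V_3 involve k:
2·Area = [((-4)·0 − k·(-1)) + (k·2 − (-1)·0)] + 24
       = 3·k + 24 = 21
⇒ k = -1.

-1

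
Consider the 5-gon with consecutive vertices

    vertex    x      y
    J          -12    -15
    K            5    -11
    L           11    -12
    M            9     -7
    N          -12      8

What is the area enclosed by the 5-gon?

281.5

J→K: (-12)(-11) − (5)(-15) = 207
K→L: (5)(-12) − (11)(-11) = 61
L→M: (11)(-7) − (9)(-12) = 31
M→N: (9)(8) − (-12)(-7) = -12
N→J: (-12)(-15) − (-12)(8) = 276
Σ = 563
Area = |Σ|/2 = 281.5.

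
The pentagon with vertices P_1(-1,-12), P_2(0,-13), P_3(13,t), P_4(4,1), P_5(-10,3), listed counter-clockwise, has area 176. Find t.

-3

The doubled signed area Σ (x_i y_{i+1} − x_{i+1} y_i) is linear in t.
With t=0 it equals 340; the coefficient of t is -4 (from the two edges through P_3).
So -4·t + 340 = 2·176 = 352 ⇒ t = -3.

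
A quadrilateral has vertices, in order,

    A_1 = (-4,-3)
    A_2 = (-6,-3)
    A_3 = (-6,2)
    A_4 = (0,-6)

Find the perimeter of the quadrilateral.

22

|A_1A_2| = √((-2)² + (0)²) = √4 = 2
|A_2A_3| = √((0)² + (5)²) = √25 = 5
|A_3A_4| = √((6)² + (-8)²) = √100 = 10
|A_4A_1| = √((-4)² + (3)²) = √25 = 5
Perimeter = 2 + 5 + 10 + 5 = 22.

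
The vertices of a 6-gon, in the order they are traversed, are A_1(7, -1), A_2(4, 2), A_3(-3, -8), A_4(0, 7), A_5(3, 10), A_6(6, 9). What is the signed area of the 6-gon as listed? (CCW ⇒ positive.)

-76

Σ = (18) + (-26) + (-21) + (-21) + (-33) + (-69) = -152
Signed area = Σ/2 = -76 (negative ⇒ clockwise traversal).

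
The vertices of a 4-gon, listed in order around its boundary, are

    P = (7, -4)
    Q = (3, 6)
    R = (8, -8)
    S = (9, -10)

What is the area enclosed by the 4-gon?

4

Apply Gauss's area formula: 2A = Σ (x_i·y_{i+1} − x_{i+1}·y_i), indices taken mod 4.
Cross-terms: 54, -72, -8, 34  ⇒  Σ = 8
Area = |Σ|/2 = 4.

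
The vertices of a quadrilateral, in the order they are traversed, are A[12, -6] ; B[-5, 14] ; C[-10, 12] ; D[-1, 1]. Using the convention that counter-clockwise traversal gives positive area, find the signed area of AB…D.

Apply the shoelace formula: 2A = Σ (x_i·y_{i+1} − x_{i+1}·y_i), indices taken mod 4.
Σ = (138) + (80) + (2) + (-6) = 214
Signed area = Σ/2 = 107 (positive ⇒ counter-clockwise traversal).

107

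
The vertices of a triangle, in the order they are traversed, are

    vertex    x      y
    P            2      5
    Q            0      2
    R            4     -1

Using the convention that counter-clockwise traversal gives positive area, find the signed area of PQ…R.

9

Apply the shoelace formula: 2A = Σ (x_i·y_{i+1} − x_{i+1}·y_i), indices taken mod 3.
Σ = (4) + (-8) + (22) = 18
Signed area = Σ/2 = 9 (positive ⇒ counter-clockwise traversal).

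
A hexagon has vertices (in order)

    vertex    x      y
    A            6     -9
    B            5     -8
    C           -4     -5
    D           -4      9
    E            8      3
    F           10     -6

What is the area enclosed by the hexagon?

Cross-terms: -3, -57, -56, -84, -78, -54  ⇒  Σ = -332
Area = |Σ|/2 = 166.

166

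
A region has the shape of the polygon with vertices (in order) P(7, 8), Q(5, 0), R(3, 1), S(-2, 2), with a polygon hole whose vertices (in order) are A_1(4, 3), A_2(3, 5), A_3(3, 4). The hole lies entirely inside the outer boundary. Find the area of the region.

Outer boundary:
Apply the shoelace (surveyor's) formula: 2A = Σ (x_i·y_{i+1} − x_{i+1}·y_i), indices taken mod 4.
Cross-terms: -40, 5, 8, -30  ⇒  Σ = -57
Area = |Σ|/2 = 28.5.
Hole:
Apply the shoelace (surveyor's) formula: 2A = Σ (x_i·y_{i+1} − x_{i+1}·y_i), indices taken mod 3.
Σ = (11) + (-3) + (-7) = 1
Area = |Σ|/2 = 0.5.
Net area = 28.5 − 0.5 = 28.

28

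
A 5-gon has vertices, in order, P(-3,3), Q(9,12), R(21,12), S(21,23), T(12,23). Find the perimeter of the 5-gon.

72

|PQ| = √((12)² + (9)²) = √225 = 15
|QR| = √((12)² + (0)²) = √144 = 12
|RS| = √((0)² + (11)²) = √121 = 11
|ST| = √((-9)² + (0)²) = √81 = 9
|TP| = √((-15)² + (-20)²) = √625 = 25
Perimeter = 15 + 12 + 11 + 9 + 25 = 72.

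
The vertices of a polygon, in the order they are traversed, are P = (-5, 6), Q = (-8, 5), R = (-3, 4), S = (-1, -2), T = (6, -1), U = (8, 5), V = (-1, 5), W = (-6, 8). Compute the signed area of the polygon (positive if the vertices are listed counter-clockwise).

Apply Gauss's area formula: 2A = Σ (x_i·y_{i+1} − x_{i+1}·y_i), indices taken mod 8.
Σ = (23) + (-17) + (10) + (13) + (38) + (45) + (22) + (4) = 138
Signed area = Σ/2 = 69 (positive ⇒ counter-clockwise traversal).

69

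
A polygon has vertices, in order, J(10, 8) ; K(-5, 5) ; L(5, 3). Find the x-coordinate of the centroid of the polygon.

10/3

Apply Gauss's area formula. First the cross-terms c_i = x_i·y_{i+1} − x_{i+1}·y_i:
  90, -40, 10  ⇒  2A = 60, A = 30.
Then Σ (x_i + x_{i+1})·c_i = 600, so x̄ = 600 / (6·30) = 10/3.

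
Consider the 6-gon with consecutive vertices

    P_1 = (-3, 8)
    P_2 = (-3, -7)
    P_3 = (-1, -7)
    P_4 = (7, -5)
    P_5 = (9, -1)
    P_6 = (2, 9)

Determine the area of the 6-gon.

Apply the surveyor's formula: 2A = Σ (x_i·y_{i+1} − x_{i+1}·y_i), indices taken mod 6.
Σ = (45) + (14) + (54) + (38) + (83) + (43) = 277
Area = |Σ|/2 = 138.5.

138.5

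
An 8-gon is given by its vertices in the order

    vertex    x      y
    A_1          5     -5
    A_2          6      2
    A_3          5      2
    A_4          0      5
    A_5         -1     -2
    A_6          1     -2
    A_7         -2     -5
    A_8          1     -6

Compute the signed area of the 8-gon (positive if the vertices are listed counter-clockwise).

Apply the surveyor's formula: 2A = Σ (x_i·y_{i+1} − x_{i+1}·y_i), indices taken mod 8.
A_1→A_2: (5)(2) − (6)(-5) = 40
A_2→A_3: (6)(2) − (5)(2) = 2
A_3→A_4: (5)(5) − (0)(2) = 25
A_4→A_5: (0)(-2) − (-1)(5) = 5
A_5→A_6: (-1)(-2) − (1)(-2) = 4
A_6→A_7: (1)(-5) − (-2)(-2) = -9
A_7→A_8: (-2)(-6) − (1)(-5) = 17
A_8→A_1: (1)(-5) − (5)(-6) = 25
Σ = 109
Signed area = Σ/2 = 54.5 (positive ⇒ counter-clockwise traversal).

54.5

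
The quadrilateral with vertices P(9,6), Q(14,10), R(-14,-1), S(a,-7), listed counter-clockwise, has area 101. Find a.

-13

Write out the shoelace sum; only the two edges meeting at S involve a:
2·Area = [((-14)·(-7) − a·(-1)) + (a·6 − 9·(-7))] + 132
       = 7·a + 293 = 202
⇒ a = -13.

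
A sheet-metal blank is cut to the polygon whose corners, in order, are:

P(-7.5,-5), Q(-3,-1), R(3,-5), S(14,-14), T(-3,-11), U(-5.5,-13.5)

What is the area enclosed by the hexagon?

Apply the surveyor's formula: 2A = Σ (x_i·y_{i+1} − x_{i+1}·y_i), indices taken mod 6.
Σ = (-7.5) + (18) + (28) + (-196) + (-20) + (-73.75) = -251.25
Area = |Σ|/2 = 125.625.

125.625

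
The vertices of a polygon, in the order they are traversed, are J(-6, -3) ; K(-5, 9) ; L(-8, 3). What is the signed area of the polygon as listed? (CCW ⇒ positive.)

Σ = (-69) + (57) + (42) = 30
Signed area = Σ/2 = 15 (positive ⇒ counter-clockwise traversal).

15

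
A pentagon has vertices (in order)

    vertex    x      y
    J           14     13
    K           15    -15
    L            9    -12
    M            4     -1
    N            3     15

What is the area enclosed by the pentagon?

Apply the shoelace (surveyor's) formula: 2A = Σ (x_i·y_{i+1} − x_{i+1}·y_i), indices taken mod 5.
J→K: (14)(-15) − (15)(13) = -405
K→L: (15)(-12) − (9)(-15) = -45
L→M: (9)(-1) − (4)(-12) = 39
M→N: (4)(15) − (3)(-1) = 63
N→J: (3)(13) − (14)(15) = -171
Σ = -519
Area = |Σ|/2 = 259.5.

259.5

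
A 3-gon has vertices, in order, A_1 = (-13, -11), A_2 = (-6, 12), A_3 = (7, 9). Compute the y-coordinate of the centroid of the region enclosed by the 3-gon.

10/3

Apply Gauss's area formula. First the cross-terms c_i = x_i·y_{i+1} − x_{i+1}·y_i:
  -222, -138, 40  ⇒  2A = -320, A = -160.
Then Σ (y_i + y_{i+1})·c_i = -3200, so ȳ = -3200 / (6·(-160)) = 10/3.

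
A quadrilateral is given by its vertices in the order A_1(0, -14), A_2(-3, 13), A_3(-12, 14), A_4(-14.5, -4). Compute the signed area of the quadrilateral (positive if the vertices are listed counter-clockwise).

Apply Gauss's area formula: 2A = Σ (x_i·y_{i+1} − x_{i+1}·y_i), indices taken mod 4.
Cross-terms: -42, 114, 251, 203  ⇒  Σ = 526
Signed area = Σ/2 = 263 (positive ⇒ counter-clockwise traversal).

263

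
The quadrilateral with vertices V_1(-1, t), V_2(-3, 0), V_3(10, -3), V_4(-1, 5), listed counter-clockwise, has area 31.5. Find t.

1

The doubled signed area Σ (x_i y_{i+1} − x_{i+1} y_i) is linear in t.
With t=0 it equals 61; the coefficient of t is 2 (from the two edges through V_1).
So 2·t + 61 = 2·31.5 = 63 ⇒ t = 1.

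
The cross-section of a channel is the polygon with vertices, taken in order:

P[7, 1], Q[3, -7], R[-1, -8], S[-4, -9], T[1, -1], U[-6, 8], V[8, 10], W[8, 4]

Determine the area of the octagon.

Apply Gauss's area formula: 2A = Σ (x_i·y_{i+1} − x_{i+1}·y_i), indices taken mod 8.
P→Q: (7)(-7) − (3)(1) = -52
Q→R: (3)(-8) − (-1)(-7) = -31
R→S: (-1)(-9) − (-4)(-8) = -23
S→T: (-4)(-1) − (1)(-9) = 13
T→U: (1)(8) − (-6)(-1) = 2
U→V: (-6)(10) − (8)(8) = -124
V→W: (8)(4) − (8)(10) = -48
W→P: (8)(1) − (7)(4) = -20
Σ = -283
Area = |Σ|/2 = 141.5.

141.5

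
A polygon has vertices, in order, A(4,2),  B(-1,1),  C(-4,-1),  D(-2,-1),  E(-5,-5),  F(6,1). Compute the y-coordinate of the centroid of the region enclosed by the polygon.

Apply Gauss's area formula. First the cross-terms c_i = x_i·y_{i+1} − x_{i+1}·y_i:
  6, 5, 2, 5, 25, 8  ⇒  2A = 51, A = 25.5.
Then Σ (y_i + y_{i+1})·c_i = -92, so ȳ = -92 / (6·25.5) = -92/153.

-92/153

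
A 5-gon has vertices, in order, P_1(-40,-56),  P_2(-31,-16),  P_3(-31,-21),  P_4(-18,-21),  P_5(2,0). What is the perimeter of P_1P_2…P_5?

158

|P_1P_2| = √((9)² + (40)²) = √1681 = 41
|P_2P_3| = √((0)² + (-5)²) = √25 = 5
|P_3P_4| = √((13)² + (0)²) = √169 = 13
|P_4P_5| = √((20)² + (21)²) = √841 = 29
|P_5P_1| = √((-42)² + (-56)²) = √4900 = 70
Perimeter = 41 + 5 + 13 + 29 + 70 = 158.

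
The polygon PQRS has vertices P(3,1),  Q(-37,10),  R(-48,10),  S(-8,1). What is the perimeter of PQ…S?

|PQ| = √((-40)² + (9)²) = √1681 = 41
|QR| = √((-11)² + (0)²) = √121 = 11
|RS| = √((40)² + (-9)²) = √1681 = 41
|SP| = √((11)² + (0)²) = √121 = 11
Perimeter = 41 + 11 + 41 + 11 = 104.

104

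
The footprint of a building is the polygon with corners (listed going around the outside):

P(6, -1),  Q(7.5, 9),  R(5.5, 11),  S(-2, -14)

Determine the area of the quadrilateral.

62.75

Apply Gauss's area formula: 2A = Σ (x_i·y_{i+1} − x_{i+1}·y_i), indices taken mod 4.
P→Q: (6)(9) − (7.5)(-1) = 61.5
Q→R: (7.5)(11) − (5.5)(9) = 33
R→S: (5.5)(-14) − (-2)(11) = -55
S→P: (-2)(-1) − (6)(-14) = 86
Σ = 125.5
Area = |Σ|/2 = 62.75.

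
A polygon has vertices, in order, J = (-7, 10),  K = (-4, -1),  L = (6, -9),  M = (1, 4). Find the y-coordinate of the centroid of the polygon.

Apply the shoelace formula. First the cross-terms c_i = x_i·y_{i+1} − x_{i+1}·y_i:
  47, 42, 33, 38  ⇒  2A = 160, A = 80.
Then Σ (y_i + y_{i+1})·c_i = 370, so ȳ = 370 / (6·80) = 37/48.

37/48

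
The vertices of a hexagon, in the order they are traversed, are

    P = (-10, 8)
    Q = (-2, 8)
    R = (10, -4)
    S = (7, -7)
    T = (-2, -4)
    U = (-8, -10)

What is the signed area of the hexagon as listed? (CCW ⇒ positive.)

Apply the surveyor's formula: 2A = Σ (x_i·y_{i+1} − x_{i+1}·y_i), indices taken mod 6.
P→Q: (-10)(8) − (-2)(8) = -64
Q→R: (-2)(-4) − (10)(8) = -72
R→S: (10)(-7) − (7)(-4) = -42
S→T: (7)(-4) − (-2)(-7) = -42
T→U: (-2)(-10) − (-8)(-4) = -12
U→P: (-8)(8) − (-10)(-10) = -164
Σ = -396
Signed area = Σ/2 = -198 (negative ⇒ clockwise traversal).

-198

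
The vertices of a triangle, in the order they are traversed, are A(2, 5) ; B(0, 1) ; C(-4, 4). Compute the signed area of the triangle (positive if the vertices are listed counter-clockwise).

Σ = (2) + (4) + (-28) = -22
Signed area = Σ/2 = -11 (negative ⇒ clockwise traversal).

-11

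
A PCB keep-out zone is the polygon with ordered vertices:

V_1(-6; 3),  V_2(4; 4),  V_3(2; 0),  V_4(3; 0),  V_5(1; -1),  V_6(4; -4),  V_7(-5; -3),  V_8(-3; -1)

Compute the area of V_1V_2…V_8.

Apply the shoelace (surveyor's) formula: 2A = Σ (x_i·y_{i+1} − x_{i+1}·y_i), indices taken mod 8.
V_1→V_2: (-6)(4) − (4)(3) = -36
V_2→V_3: (4)(0) − (2)(4) = -8
V_3→V_4: (2)(0) − (3)(0) = 0
V_4→V_5: (3)(-1) − (1)(0) = -3
V_5→V_6: (1)(-4) − (4)(-1) = 0
V_6→V_7: (4)(-3) − (-5)(-4) = -32
V_7→V_8: (-5)(-1) − (-3)(-3) = -4
V_8→V_1: (-3)(3) − (-6)(-1) = -15
Σ = -98
Area = |Σ|/2 = 49.

49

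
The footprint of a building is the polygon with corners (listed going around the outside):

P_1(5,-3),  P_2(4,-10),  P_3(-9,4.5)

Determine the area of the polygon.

52.75

Σ = (-38) + (-72) + (4.5) = -105.5
Area = |Σ|/2 = 52.75.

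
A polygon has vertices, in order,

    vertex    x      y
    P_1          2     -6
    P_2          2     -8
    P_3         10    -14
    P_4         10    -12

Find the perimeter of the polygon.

24

|P_1P_2| = √((0)² + (-2)²) = √4 = 2
|P_2P_3| = √((8)² + (-6)²) = √100 = 10
|P_3P_4| = √((0)² + (2)²) = √4 = 2
|P_4P_1| = √((-8)² + (6)²) = √100 = 10
Perimeter = 2 + 10 + 2 + 10 = 24.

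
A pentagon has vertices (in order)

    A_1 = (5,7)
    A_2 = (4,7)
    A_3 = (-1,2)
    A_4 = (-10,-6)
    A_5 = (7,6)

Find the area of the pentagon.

Apply Gauss's area formula: 2A = Σ (x_i·y_{i+1} − x_{i+1}·y_i), indices taken mod 5.
Σ = (7) + (15) + (26) + (-18) + (19) = 49
Area = |Σ|/2 = 24.5.

24.5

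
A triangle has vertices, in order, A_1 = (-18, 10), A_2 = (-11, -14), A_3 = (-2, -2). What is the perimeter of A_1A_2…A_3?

60

|A_1A_2| = √((7)² + (-24)²) = √625 = 25
|A_2A_3| = √((9)² + (12)²) = √225 = 15
|A_3A_1| = √((-16)² + (12)²) = √400 = 20
Perimeter = 25 + 15 + 20 = 60.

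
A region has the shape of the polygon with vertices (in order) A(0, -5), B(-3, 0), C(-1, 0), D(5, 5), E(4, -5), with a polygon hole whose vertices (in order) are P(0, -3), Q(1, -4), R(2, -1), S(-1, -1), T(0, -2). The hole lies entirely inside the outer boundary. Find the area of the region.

Outer boundary:
Apply Gauss's area formula: 2A = Σ (x_i·y_{i+1} − x_{i+1}·y_i), indices taken mod 5.
Cross-terms: -15, 0, -5, -45, -20  ⇒  Σ = -85
Area = |Σ|/2 = 42.5.
Hole:
Apply Gauss's area formula: 2A = Σ (x_i·y_{i+1} − x_{i+1}·y_i), indices taken mod 5.
P→Q: (0)(-4) − (1)(-3) = 3
Q→R: (1)(-1) − (2)(-4) = 7
R→S: (2)(-1) − (-1)(-1) = -3
S→T: (-1)(-2) − (0)(-1) = 2
T→P: (0)(-3) − (0)(-2) = 0
Σ = 9
Area = |Σ|/2 = 4.5.
Net area = 42.5 − 4.5 = 38.

38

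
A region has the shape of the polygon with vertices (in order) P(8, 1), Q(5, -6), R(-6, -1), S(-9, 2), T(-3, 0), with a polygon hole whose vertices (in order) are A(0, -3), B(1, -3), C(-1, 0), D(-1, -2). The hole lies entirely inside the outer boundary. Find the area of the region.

53.5

Outer boundary:
Apply Gauss's area formula: 2A = Σ (x_i·y_{i+1} − x_{i+1}·y_i), indices taken mod 5.
Cross-terms: -53, -41, -21, 6, -3  ⇒  Σ = -112
Area = |Σ|/2 = 56.
Hole:
Σ = (3) + (-3) + (2) + (3) = 5
Area = |Σ|/2 = 2.5.
Net area = 56 − 2.5 = 53.5.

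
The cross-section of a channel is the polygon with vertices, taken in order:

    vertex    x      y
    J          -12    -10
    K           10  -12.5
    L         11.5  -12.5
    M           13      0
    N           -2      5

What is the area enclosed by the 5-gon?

288.125

Apply Gauss's area formula: 2A = Σ (x_i·y_{i+1} − x_{i+1}·y_i), indices taken mod 5.
Σ = (250) + (18.75) + (162.5) + (65) + (80) = 576.25
Area = |Σ|/2 = 288.125.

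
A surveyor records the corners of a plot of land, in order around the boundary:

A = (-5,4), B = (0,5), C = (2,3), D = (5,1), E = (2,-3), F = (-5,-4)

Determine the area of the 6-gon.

A→B: (-5)(5) − (0)(4) = -25
B→C: (0)(3) − (2)(5) = -10
C→D: (2)(1) − (5)(3) = -13
D→E: (5)(-3) − (2)(1) = -17
E→F: (2)(-4) − (-5)(-3) = -23
F→A: (-5)(4) − (-5)(-4) = -40
Σ = -128
Area = |Σ|/2 = 64.

64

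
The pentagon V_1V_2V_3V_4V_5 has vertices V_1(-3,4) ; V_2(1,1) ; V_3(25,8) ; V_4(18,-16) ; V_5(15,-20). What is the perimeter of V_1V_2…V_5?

|V_1V_2| = √((4)² + (-3)²) = √25 = 5
|V_2V_3| = √((24)² + (7)²) = √625 = 25
|V_3V_4| = √((-7)² + (-24)²) = √625 = 25
|V_4V_5| = √((-3)² + (-4)²) = √25 = 5
|V_5V_1| = √((-18)² + (24)²) = √900 = 30
Perimeter = 5 + 25 + 25 + 5 + 30 = 90.

90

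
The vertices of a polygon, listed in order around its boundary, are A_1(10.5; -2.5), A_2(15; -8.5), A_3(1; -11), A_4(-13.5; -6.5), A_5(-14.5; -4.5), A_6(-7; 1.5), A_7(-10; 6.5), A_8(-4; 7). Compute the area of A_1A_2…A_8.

Apply the shoelace formula: 2A = Σ (x_i·y_{i+1} − x_{i+1}·y_i), indices taken mod 8.
Σ = (-51.75) + (-156.5) + (-155) + (-33.5) + (-53.25) + (-30.5) + (-44) + (-63.5) = -588
Area = |Σ|/2 = 294.

294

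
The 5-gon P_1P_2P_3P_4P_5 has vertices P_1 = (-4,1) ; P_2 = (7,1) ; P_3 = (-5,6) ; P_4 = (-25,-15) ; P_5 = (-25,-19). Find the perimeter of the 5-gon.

|P_1P_2| = √((11)² + (0)²) = √121 = 11
|P_2P_3| = √((-12)² + (5)²) = √169 = 13
|P_3P_4| = √((-20)² + (-21)²) = √841 = 29
|P_4P_5| = √((0)² + (-4)²) = √16 = 4
|P_5P_1| = √((21)² + (20)²) = √841 = 29
Perimeter = 11 + 13 + 29 + 4 + 29 = 86.

86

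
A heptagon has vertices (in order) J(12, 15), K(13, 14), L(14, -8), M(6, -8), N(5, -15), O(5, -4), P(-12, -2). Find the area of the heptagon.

300

Σ = (-27) + (-300) + (-64) + (-50) + (55) + (-58) + (-156) = -600
Area = |Σ|/2 = 300.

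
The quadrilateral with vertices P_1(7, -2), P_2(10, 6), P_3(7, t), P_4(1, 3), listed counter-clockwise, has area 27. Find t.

4

Write out the shoelace sum; only the two edges meeting at P_3 involve t:
2·Area = [(10·t − 7·6) + (7·3 − 1·t)] + 39
       = 9·t + 18 = 54
⇒ t = 4.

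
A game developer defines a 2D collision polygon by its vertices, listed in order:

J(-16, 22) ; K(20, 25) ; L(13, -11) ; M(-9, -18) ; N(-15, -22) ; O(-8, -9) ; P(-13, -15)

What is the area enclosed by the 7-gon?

Apply the shoelace (surveyor's) formula: 2A = Σ (x_i·y_{i+1} − x_{i+1}·y_i), indices taken mod 7.
Σ = (-840) + (-545) + (-333) + (-72) + (-41) + (3) + (-526) = -2354
Area = |Σ|/2 = 1177.

1177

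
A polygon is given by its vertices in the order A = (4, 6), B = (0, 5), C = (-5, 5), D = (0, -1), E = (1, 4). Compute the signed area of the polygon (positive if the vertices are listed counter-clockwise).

Apply Gauss's area formula: 2A = Σ (x_i·y_{i+1} − x_{i+1}·y_i), indices taken mod 5.
Cross-terms: 20, 25, 5, 1, -10  ⇒  Σ = 41
Signed area = Σ/2 = 20.5 (positive ⇒ counter-clockwise traversal).

20.5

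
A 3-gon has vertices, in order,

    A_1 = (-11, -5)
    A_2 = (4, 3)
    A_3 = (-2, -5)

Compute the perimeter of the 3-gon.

36

|A_1A_2| = √((15)² + (8)²) = √289 = 17
|A_2A_3| = √((-6)² + (-8)²) = √100 = 10
|A_3A_1| = √((-9)² + (0)²) = √81 = 9
Perimeter = 17 + 10 + 9 = 36.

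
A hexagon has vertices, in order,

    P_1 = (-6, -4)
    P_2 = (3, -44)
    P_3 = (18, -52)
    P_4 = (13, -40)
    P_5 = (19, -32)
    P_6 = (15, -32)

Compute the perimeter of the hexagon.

|P_1P_2| = √((9)² + (-40)²) = √1681 = 41
|P_2P_3| = √((15)² + (-8)²) = √289 = 17
|P_3P_4| = √((-5)² + (12)²) = √169 = 13
|P_4P_5| = √((6)² + (8)²) = √100 = 10
|P_5P_6| = √((-4)² + (0)²) = √16 = 4
|P_6P_1| = √((-21)² + (28)²) = √1225 = 35
Perimeter = 41 + 17 + 13 + 10 + 4 + 35 = 120.

120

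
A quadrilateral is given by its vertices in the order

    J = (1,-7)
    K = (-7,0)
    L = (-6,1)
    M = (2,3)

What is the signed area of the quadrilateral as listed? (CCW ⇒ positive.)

Apply Gauss's area formula: 2A = Σ (x_i·y_{i+1} − x_{i+1}·y_i), indices taken mod 4.
Cross-terms: -49, -7, -20, -17  ⇒  Σ = -93
Signed area = Σ/2 = -46.5 (negative ⇒ clockwise traversal).

-46.5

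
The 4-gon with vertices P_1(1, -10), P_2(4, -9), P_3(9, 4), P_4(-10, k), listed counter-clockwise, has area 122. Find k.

The doubled signed area Σ (x_i y_{i+1} − x_{i+1} y_i) is linear in k.
With k=0 it equals 268; the coefficient of k is 8 (from the two edges through P_4).
So 8·k + 268 = 2·122 = 244 ⇒ k = -3.

-3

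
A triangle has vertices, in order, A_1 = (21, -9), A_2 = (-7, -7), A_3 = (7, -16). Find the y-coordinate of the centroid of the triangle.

-32/3

Apply the shoelace (surveyor's) formula. First the cross-terms c_i = x_i·y_{i+1} − x_{i+1}·y_i:
  -210, 161, 273  ⇒  2A = 224, A = 112.
Then Σ (y_i + y_{i+1})·c_i = -7168, so ȳ = -7168 / (6·112) = -32/3.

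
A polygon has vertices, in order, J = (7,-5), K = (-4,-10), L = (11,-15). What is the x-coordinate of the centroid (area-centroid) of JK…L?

14/3

Apply the surveyor's formula. First the cross-terms c_i = x_i·y_{i+1} − x_{i+1}·y_i:
  -90, 170, 50  ⇒  2A = 130, A = 65.
Then Σ (x_i + x_{i+1})·c_i = 1820, so x̄ = 1820 / (6·65) = 14/3.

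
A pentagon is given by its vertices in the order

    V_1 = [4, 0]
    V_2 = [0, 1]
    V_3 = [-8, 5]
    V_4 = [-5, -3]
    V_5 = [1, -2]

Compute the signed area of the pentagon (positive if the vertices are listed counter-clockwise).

41

Σ = (4) + (8) + (49) + (13) + (8) = 82
Signed area = Σ/2 = 41 (positive ⇒ counter-clockwise traversal).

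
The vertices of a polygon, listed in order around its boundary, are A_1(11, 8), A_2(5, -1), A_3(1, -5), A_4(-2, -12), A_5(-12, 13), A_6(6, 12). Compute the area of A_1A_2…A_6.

286.5

Apply Gauss's area formula: 2A = Σ (x_i·y_{i+1} − x_{i+1}·y_i), indices taken mod 6.
Σ = (-51) + (-24) + (-22) + (-170) + (-222) + (-84) = -573
Area = |Σ|/2 = 286.5.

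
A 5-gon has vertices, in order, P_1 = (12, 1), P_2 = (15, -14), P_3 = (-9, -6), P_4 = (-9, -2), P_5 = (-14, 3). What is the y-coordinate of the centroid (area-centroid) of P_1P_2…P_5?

Apply Gauss's area formula. First the cross-terms c_i = x_i·y_{i+1} − x_{i+1}·y_i:
  -183, -216, -36, -55, -50  ⇒  2A = -540, A = -270.
Then Σ (y_i + y_{i+1})·c_i = 6732, so ȳ = 6732 / (6·(-270)) = -187/45.

-187/45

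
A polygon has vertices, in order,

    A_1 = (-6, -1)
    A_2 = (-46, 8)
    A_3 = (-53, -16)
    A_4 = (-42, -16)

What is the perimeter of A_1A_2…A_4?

|A_1A_2| = √((-40)² + (9)²) = √1681 = 41
|A_2A_3| = √((-7)² + (-24)²) = √625 = 25
|A_3A_4| = √((11)² + (0)²) = √121 = 11
|A_4A_1| = √((36)² + (15)²) = √1521 = 39
Perimeter = 41 + 25 + 11 + 39 = 116.

116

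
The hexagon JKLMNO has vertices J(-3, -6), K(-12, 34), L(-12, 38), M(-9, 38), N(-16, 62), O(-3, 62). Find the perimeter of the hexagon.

|JK| = √((-9)² + (40)²) = √1681 = 41
|KL| = √((0)² + (4)²) = √16 = 4
|LM| = √((3)² + (0)²) = √9 = 3
|MN| = √((-7)² + (24)²) = √625 = 25
|NO| = √((13)² + (0)²) = √169 = 13
|OJ| = √((0)² + (-68)²) = √4624 = 68
Perimeter = 41 + 4 + 3 + 25 + 13 + 68 = 154.

154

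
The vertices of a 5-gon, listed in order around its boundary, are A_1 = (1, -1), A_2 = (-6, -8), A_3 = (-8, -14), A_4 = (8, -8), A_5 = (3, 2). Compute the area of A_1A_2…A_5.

108.5

Apply the shoelace formula: 2A = Σ (x_i·y_{i+1} − x_{i+1}·y_i), indices taken mod 5.
Cross-terms: -14, 20, 176, 40, -5  ⇒  Σ = 217
Area = |Σ|/2 = 108.5.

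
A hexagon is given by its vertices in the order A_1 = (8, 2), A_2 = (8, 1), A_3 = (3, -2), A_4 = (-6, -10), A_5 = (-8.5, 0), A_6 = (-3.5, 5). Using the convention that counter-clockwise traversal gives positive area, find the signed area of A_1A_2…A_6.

-121.75

Apply the shoelace (surveyor's) formula: 2A = Σ (x_i·y_{i+1} − x_{i+1}·y_i), indices taken mod 6.
Σ = (-8) + (-19) + (-42) + (-85) + (-42.5) + (-47) = -243.5
Signed area = Σ/2 = -121.75 (negative ⇒ clockwise traversal).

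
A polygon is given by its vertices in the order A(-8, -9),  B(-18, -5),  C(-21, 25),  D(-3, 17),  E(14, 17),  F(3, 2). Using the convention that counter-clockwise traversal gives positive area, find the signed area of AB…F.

Apply the surveyor's formula: 2A = Σ (x_i·y_{i+1} − x_{i+1}·y_i), indices taken mod 6.
Cross-terms: -122, -555, -282, -289, -23, -11  ⇒  Σ = -1282
Signed area = Σ/2 = -641 (negative ⇒ clockwise traversal).

-641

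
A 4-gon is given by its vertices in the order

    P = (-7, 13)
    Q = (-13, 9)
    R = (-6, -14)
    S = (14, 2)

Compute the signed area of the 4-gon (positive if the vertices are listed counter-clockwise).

361

Σ = (106) + (236) + (184) + (196) = 722
Signed area = Σ/2 = 361 (positive ⇒ counter-clockwise traversal).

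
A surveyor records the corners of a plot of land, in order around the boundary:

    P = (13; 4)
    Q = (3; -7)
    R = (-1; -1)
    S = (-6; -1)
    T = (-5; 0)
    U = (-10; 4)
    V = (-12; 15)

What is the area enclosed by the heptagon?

Σ = (-103) + (-10) + (-5) + (-5) + (-20) + (-102) + (-243) = -488
Area = |Σ|/2 = 244.

244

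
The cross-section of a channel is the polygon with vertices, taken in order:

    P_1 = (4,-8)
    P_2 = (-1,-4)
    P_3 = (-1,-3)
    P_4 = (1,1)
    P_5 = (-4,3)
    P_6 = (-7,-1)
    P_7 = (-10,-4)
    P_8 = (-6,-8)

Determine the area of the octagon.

81.5

P_1→P_2: (4)(-4) − (-1)(-8) = -24
P_2→P_3: (-1)(-3) − (-1)(-4) = -1
P_3→P_4: (-1)(1) − (1)(-3) = 2
P_4→P_5: (1)(3) − (-4)(1) = 7
P_5→P_6: (-4)(-1) − (-7)(3) = 25
P_6→P_7: (-7)(-4) − (-10)(-1) = 18
P_7→P_8: (-10)(-8) − (-6)(-4) = 56
P_8→P_1: (-6)(-8) − (4)(-8) = 80
Σ = 163
Area = |Σ|/2 = 81.5.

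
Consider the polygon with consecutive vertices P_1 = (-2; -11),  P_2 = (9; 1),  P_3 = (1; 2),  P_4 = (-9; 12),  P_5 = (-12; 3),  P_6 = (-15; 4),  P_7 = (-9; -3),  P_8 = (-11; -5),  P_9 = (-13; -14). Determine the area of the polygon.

Apply Gauss's area formula: 2A = Σ (x_i·y_{i+1} − x_{i+1}·y_i), indices taken mod 9.
P_1→P_2: (-2)(1) − (9)(-11) = 97
P_2→P_3: (9)(2) − (1)(1) = 17
P_3→P_4: (1)(12) − (-9)(2) = 30
P_4→P_5: (-9)(3) − (-12)(12) = 117
P_5→P_6: (-12)(4) − (-15)(3) = -3
P_6→P_7: (-15)(-3) − (-9)(4) = 81
P_7→P_8: (-9)(-5) − (-11)(-3) = 12
P_8→P_9: (-11)(-14) − (-13)(-5) = 89
P_9→P_1: (-13)(-11) − (-2)(-14) = 115
Σ = 555
Area = |Σ|/2 = 277.5.

277.5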